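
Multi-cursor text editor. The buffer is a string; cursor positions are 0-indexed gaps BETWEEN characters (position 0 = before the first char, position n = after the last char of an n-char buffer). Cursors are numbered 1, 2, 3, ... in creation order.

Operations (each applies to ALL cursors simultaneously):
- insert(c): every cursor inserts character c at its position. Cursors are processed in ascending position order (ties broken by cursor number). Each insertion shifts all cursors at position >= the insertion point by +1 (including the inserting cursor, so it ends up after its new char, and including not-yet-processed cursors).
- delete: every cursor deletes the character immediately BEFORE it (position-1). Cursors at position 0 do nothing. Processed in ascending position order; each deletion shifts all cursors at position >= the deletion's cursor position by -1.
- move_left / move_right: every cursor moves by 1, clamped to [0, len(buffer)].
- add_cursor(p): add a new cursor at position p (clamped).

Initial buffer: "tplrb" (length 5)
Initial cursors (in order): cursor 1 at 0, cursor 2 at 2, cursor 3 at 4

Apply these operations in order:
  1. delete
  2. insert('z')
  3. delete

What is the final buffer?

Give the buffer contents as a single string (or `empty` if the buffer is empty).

After op 1 (delete): buffer="tlb" (len 3), cursors c1@0 c2@1 c3@2, authorship ...
After op 2 (insert('z')): buffer="ztzlzb" (len 6), cursors c1@1 c2@3 c3@5, authorship 1.2.3.
After op 3 (delete): buffer="tlb" (len 3), cursors c1@0 c2@1 c3@2, authorship ...

Answer: tlb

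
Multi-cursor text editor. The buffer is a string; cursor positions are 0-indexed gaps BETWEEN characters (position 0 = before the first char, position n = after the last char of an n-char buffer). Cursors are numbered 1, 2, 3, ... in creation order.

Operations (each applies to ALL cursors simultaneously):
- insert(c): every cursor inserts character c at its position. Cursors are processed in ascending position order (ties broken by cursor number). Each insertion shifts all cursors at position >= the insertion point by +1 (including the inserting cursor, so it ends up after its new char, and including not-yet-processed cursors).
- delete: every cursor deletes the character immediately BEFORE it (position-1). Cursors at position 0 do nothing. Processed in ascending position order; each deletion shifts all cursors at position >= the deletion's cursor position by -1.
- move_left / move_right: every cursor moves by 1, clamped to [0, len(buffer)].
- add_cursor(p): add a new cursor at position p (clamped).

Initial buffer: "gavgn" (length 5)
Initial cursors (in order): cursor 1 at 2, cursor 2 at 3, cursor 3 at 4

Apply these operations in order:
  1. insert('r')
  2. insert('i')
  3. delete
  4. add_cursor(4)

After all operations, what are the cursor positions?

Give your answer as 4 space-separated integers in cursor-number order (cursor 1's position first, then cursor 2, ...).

After op 1 (insert('r')): buffer="garvrgrn" (len 8), cursors c1@3 c2@5 c3@7, authorship ..1.2.3.
After op 2 (insert('i')): buffer="garivrigrin" (len 11), cursors c1@4 c2@7 c3@10, authorship ..11.22.33.
After op 3 (delete): buffer="garvrgrn" (len 8), cursors c1@3 c2@5 c3@7, authorship ..1.2.3.
After op 4 (add_cursor(4)): buffer="garvrgrn" (len 8), cursors c1@3 c4@4 c2@5 c3@7, authorship ..1.2.3.

Answer: 3 5 7 4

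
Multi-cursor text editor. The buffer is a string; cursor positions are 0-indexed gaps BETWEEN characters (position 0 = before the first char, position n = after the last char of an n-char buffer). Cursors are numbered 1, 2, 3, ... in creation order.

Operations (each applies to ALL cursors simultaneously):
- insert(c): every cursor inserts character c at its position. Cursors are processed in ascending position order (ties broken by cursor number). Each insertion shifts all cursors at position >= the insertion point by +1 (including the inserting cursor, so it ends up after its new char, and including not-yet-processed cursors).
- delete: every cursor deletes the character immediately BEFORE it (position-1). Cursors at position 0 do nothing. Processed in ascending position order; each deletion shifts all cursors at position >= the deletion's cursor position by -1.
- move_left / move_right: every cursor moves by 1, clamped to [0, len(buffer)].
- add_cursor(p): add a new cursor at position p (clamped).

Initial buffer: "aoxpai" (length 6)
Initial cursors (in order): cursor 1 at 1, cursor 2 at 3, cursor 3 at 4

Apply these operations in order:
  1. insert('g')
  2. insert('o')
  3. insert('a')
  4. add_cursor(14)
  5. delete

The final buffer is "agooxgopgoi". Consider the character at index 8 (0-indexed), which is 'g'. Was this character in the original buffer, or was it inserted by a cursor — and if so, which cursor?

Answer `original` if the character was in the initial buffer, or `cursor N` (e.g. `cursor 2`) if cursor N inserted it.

Answer: cursor 3

Derivation:
After op 1 (insert('g')): buffer="agoxgpgai" (len 9), cursors c1@2 c2@5 c3@7, authorship .1..2.3..
After op 2 (insert('o')): buffer="agooxgopgoai" (len 12), cursors c1@3 c2@7 c3@10, authorship .11..22.33..
After op 3 (insert('a')): buffer="agoaoxgoapgoaai" (len 15), cursors c1@4 c2@9 c3@13, authorship .111..222.333..
After op 4 (add_cursor(14)): buffer="agoaoxgoapgoaai" (len 15), cursors c1@4 c2@9 c3@13 c4@14, authorship .111..222.333..
After op 5 (delete): buffer="agooxgopgoi" (len 11), cursors c1@3 c2@7 c3@10 c4@10, authorship .11..22.33.
Authorship (.=original, N=cursor N): . 1 1 . . 2 2 . 3 3 .
Index 8: author = 3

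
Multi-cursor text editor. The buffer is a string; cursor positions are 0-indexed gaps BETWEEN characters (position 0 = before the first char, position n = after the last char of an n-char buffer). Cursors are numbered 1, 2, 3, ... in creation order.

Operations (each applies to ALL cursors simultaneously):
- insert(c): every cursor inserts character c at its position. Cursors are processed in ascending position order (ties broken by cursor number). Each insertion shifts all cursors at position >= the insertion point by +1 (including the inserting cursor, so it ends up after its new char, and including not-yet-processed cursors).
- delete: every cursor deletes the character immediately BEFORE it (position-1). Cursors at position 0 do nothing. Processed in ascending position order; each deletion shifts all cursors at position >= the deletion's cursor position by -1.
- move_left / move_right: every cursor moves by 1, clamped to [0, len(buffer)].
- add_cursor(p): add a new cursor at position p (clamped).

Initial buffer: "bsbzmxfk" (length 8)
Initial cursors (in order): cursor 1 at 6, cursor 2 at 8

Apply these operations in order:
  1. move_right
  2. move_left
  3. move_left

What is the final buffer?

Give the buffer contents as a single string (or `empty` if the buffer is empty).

After op 1 (move_right): buffer="bsbzmxfk" (len 8), cursors c1@7 c2@8, authorship ........
After op 2 (move_left): buffer="bsbzmxfk" (len 8), cursors c1@6 c2@7, authorship ........
After op 3 (move_left): buffer="bsbzmxfk" (len 8), cursors c1@5 c2@6, authorship ........

Answer: bsbzmxfk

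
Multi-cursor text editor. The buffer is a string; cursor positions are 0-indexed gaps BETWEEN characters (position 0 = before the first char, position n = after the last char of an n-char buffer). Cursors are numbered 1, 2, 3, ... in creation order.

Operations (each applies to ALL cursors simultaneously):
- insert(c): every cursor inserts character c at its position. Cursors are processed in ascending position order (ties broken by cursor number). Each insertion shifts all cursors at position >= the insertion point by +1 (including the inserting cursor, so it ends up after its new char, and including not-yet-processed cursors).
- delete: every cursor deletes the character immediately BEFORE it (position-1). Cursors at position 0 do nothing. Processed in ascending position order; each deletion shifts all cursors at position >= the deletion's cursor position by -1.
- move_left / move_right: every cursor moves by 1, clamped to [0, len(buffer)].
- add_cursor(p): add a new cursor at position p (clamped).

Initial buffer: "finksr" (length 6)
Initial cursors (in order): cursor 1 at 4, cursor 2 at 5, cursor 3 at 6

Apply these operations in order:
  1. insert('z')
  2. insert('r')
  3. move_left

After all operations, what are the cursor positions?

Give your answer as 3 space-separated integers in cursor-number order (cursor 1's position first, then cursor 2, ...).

After op 1 (insert('z')): buffer="finkzszrz" (len 9), cursors c1@5 c2@7 c3@9, authorship ....1.2.3
After op 2 (insert('r')): buffer="finkzrszrrzr" (len 12), cursors c1@6 c2@9 c3@12, authorship ....11.22.33
After op 3 (move_left): buffer="finkzrszrrzr" (len 12), cursors c1@5 c2@8 c3@11, authorship ....11.22.33

Answer: 5 8 11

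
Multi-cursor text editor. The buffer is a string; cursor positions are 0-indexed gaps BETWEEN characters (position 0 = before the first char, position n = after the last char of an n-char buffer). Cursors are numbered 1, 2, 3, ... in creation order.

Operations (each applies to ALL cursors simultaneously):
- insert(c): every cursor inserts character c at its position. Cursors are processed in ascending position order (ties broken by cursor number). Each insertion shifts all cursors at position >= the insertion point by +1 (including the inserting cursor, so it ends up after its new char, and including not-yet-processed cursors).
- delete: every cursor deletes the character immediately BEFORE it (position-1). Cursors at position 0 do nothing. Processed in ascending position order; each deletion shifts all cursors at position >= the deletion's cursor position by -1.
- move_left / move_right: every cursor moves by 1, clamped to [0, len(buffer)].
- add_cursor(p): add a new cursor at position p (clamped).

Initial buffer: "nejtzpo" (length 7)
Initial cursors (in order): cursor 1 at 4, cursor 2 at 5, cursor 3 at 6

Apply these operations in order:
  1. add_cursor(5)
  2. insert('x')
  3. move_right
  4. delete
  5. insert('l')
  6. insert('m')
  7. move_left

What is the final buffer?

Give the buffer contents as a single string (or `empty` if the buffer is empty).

Answer: nejtxlmxllmmxlm

Derivation:
After op 1 (add_cursor(5)): buffer="nejtzpo" (len 7), cursors c1@4 c2@5 c4@5 c3@6, authorship .......
After op 2 (insert('x')): buffer="nejtxzxxpxo" (len 11), cursors c1@5 c2@8 c4@8 c3@10, authorship ....1.24.3.
After op 3 (move_right): buffer="nejtxzxxpxo" (len 11), cursors c1@6 c2@9 c4@9 c3@11, authorship ....1.24.3.
After op 4 (delete): buffer="nejtxxx" (len 7), cursors c1@5 c2@6 c4@6 c3@7, authorship ....123
After op 5 (insert('l')): buffer="nejtxlxllxl" (len 11), cursors c1@6 c2@9 c4@9 c3@11, authorship ....1122433
After op 6 (insert('m')): buffer="nejtxlmxllmmxlm" (len 15), cursors c1@7 c2@12 c4@12 c3@15, authorship ....11122424333
After op 7 (move_left): buffer="nejtxlmxllmmxlm" (len 15), cursors c1@6 c2@11 c4@11 c3@14, authorship ....11122424333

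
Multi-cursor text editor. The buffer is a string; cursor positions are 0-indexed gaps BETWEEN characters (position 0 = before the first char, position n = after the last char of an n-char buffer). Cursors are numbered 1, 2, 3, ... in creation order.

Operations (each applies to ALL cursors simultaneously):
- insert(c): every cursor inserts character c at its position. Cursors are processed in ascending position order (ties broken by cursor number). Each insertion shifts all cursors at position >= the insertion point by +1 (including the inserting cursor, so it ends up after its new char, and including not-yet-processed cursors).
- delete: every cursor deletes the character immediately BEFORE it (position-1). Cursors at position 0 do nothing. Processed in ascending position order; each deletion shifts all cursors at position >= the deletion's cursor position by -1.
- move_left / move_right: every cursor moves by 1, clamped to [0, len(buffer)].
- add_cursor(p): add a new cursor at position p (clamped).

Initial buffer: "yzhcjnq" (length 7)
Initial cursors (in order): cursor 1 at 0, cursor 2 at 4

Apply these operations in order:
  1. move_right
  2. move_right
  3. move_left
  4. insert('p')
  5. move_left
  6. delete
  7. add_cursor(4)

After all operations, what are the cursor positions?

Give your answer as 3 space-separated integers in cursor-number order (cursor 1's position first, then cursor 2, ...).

After op 1 (move_right): buffer="yzhcjnq" (len 7), cursors c1@1 c2@5, authorship .......
After op 2 (move_right): buffer="yzhcjnq" (len 7), cursors c1@2 c2@6, authorship .......
After op 3 (move_left): buffer="yzhcjnq" (len 7), cursors c1@1 c2@5, authorship .......
After op 4 (insert('p')): buffer="ypzhcjpnq" (len 9), cursors c1@2 c2@7, authorship .1....2..
After op 5 (move_left): buffer="ypzhcjpnq" (len 9), cursors c1@1 c2@6, authorship .1....2..
After op 6 (delete): buffer="pzhcpnq" (len 7), cursors c1@0 c2@4, authorship 1...2..
After op 7 (add_cursor(4)): buffer="pzhcpnq" (len 7), cursors c1@0 c2@4 c3@4, authorship 1...2..

Answer: 0 4 4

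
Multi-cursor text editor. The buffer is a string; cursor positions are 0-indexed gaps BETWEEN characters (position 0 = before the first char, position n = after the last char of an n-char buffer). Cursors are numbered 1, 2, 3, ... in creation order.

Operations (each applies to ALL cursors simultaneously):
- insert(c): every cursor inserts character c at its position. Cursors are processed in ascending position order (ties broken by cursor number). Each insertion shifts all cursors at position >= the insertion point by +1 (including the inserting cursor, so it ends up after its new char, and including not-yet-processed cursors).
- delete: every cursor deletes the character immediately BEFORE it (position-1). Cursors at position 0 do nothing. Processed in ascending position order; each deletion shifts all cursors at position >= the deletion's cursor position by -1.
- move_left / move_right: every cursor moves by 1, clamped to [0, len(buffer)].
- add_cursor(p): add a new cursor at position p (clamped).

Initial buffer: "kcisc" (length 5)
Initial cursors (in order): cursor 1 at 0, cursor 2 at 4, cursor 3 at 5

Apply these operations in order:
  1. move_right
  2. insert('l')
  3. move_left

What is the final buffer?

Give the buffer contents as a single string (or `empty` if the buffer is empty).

Answer: klciscll

Derivation:
After op 1 (move_right): buffer="kcisc" (len 5), cursors c1@1 c2@5 c3@5, authorship .....
After op 2 (insert('l')): buffer="klciscll" (len 8), cursors c1@2 c2@8 c3@8, authorship .1....23
After op 3 (move_left): buffer="klciscll" (len 8), cursors c1@1 c2@7 c3@7, authorship .1....23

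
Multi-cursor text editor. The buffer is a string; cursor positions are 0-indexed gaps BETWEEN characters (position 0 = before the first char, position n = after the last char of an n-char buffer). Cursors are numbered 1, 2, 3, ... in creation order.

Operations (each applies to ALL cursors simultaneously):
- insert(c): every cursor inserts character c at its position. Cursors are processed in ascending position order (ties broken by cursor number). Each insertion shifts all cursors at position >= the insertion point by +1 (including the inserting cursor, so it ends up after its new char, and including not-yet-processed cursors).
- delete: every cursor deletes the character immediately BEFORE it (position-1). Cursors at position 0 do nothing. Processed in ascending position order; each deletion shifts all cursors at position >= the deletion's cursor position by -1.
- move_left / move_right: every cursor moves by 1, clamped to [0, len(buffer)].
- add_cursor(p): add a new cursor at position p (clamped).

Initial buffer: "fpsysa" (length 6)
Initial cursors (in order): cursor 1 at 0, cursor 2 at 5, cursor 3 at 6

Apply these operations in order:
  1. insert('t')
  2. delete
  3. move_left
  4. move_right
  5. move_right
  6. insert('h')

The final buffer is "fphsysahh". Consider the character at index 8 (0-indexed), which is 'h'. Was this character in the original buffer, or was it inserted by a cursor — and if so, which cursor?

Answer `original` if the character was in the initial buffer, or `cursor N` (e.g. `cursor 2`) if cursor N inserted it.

Answer: cursor 3

Derivation:
After op 1 (insert('t')): buffer="tfpsystat" (len 9), cursors c1@1 c2@7 c3@9, authorship 1.....2.3
After op 2 (delete): buffer="fpsysa" (len 6), cursors c1@0 c2@5 c3@6, authorship ......
After op 3 (move_left): buffer="fpsysa" (len 6), cursors c1@0 c2@4 c3@5, authorship ......
After op 4 (move_right): buffer="fpsysa" (len 6), cursors c1@1 c2@5 c3@6, authorship ......
After op 5 (move_right): buffer="fpsysa" (len 6), cursors c1@2 c2@6 c3@6, authorship ......
After op 6 (insert('h')): buffer="fphsysahh" (len 9), cursors c1@3 c2@9 c3@9, authorship ..1....23
Authorship (.=original, N=cursor N): . . 1 . . . . 2 3
Index 8: author = 3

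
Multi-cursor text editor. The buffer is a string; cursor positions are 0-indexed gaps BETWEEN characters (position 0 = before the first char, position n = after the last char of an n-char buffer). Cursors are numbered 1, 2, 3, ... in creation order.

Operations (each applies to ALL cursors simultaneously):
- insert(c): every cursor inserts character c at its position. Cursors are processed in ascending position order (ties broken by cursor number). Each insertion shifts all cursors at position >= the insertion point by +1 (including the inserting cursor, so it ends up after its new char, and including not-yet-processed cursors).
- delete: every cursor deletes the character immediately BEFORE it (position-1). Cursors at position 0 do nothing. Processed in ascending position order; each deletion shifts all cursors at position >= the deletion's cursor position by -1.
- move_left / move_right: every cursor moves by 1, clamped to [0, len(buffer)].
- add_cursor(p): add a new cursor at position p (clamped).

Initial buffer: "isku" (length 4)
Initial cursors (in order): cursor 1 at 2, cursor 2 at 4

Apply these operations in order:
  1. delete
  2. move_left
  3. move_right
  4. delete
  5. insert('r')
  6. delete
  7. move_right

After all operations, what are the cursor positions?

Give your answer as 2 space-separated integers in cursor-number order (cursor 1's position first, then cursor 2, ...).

After op 1 (delete): buffer="ik" (len 2), cursors c1@1 c2@2, authorship ..
After op 2 (move_left): buffer="ik" (len 2), cursors c1@0 c2@1, authorship ..
After op 3 (move_right): buffer="ik" (len 2), cursors c1@1 c2@2, authorship ..
After op 4 (delete): buffer="" (len 0), cursors c1@0 c2@0, authorship 
After op 5 (insert('r')): buffer="rr" (len 2), cursors c1@2 c2@2, authorship 12
After op 6 (delete): buffer="" (len 0), cursors c1@0 c2@0, authorship 
After op 7 (move_right): buffer="" (len 0), cursors c1@0 c2@0, authorship 

Answer: 0 0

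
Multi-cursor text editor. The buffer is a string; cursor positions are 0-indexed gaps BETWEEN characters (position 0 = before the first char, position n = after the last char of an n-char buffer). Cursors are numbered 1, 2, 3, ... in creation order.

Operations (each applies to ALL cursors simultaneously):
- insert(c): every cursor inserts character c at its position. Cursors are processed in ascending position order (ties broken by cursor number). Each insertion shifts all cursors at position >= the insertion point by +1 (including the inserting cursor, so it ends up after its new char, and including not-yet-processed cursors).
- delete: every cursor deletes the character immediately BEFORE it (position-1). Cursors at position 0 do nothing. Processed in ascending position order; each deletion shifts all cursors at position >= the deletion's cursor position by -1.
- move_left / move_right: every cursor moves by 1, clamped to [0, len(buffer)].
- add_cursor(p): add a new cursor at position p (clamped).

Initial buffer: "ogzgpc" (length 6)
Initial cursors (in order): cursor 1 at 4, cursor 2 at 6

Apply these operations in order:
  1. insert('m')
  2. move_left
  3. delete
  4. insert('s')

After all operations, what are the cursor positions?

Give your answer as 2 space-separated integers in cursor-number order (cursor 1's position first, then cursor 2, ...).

After op 1 (insert('m')): buffer="ogzgmpcm" (len 8), cursors c1@5 c2@8, authorship ....1..2
After op 2 (move_left): buffer="ogzgmpcm" (len 8), cursors c1@4 c2@7, authorship ....1..2
After op 3 (delete): buffer="ogzmpm" (len 6), cursors c1@3 c2@5, authorship ...1.2
After op 4 (insert('s')): buffer="ogzsmpsm" (len 8), cursors c1@4 c2@7, authorship ...11.22

Answer: 4 7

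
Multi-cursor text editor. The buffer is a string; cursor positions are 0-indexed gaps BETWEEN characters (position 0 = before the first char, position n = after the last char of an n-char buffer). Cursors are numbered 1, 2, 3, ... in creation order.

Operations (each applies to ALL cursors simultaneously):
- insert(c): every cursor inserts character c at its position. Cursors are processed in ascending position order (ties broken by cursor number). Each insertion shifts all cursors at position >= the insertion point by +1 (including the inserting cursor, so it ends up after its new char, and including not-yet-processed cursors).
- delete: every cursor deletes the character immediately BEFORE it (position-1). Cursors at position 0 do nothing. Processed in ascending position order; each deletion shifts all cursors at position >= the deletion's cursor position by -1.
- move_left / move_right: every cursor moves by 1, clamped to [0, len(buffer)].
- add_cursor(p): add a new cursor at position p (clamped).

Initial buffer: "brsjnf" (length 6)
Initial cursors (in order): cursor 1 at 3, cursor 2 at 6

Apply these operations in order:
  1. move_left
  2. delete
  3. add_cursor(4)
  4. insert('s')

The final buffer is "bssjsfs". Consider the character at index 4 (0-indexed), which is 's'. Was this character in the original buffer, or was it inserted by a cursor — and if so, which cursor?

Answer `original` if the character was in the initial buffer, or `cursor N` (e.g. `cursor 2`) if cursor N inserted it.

After op 1 (move_left): buffer="brsjnf" (len 6), cursors c1@2 c2@5, authorship ......
After op 2 (delete): buffer="bsjf" (len 4), cursors c1@1 c2@3, authorship ....
After op 3 (add_cursor(4)): buffer="bsjf" (len 4), cursors c1@1 c2@3 c3@4, authorship ....
After op 4 (insert('s')): buffer="bssjsfs" (len 7), cursors c1@2 c2@5 c3@7, authorship .1..2.3
Authorship (.=original, N=cursor N): . 1 . . 2 . 3
Index 4: author = 2

Answer: cursor 2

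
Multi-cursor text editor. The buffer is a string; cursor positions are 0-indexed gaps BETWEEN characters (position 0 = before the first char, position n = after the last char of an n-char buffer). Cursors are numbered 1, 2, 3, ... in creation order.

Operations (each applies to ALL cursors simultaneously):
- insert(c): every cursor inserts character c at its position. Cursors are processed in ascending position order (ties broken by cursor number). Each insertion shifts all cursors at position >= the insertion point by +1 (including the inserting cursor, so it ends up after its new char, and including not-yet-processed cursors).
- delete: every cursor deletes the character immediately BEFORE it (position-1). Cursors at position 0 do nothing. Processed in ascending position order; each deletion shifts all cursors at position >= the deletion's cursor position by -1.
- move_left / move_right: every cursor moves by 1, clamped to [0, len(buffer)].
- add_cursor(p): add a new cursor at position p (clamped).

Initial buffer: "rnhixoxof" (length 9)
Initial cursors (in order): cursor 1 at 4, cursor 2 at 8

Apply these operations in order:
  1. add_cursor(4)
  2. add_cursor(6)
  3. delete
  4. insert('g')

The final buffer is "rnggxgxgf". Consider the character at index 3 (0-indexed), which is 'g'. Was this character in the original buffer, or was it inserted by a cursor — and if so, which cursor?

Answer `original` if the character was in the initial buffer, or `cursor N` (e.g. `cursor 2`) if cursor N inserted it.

Answer: cursor 3

Derivation:
After op 1 (add_cursor(4)): buffer="rnhixoxof" (len 9), cursors c1@4 c3@4 c2@8, authorship .........
After op 2 (add_cursor(6)): buffer="rnhixoxof" (len 9), cursors c1@4 c3@4 c4@6 c2@8, authorship .........
After op 3 (delete): buffer="rnxxf" (len 5), cursors c1@2 c3@2 c4@3 c2@4, authorship .....
After op 4 (insert('g')): buffer="rnggxgxgf" (len 9), cursors c1@4 c3@4 c4@6 c2@8, authorship ..13.4.2.
Authorship (.=original, N=cursor N): . . 1 3 . 4 . 2 .
Index 3: author = 3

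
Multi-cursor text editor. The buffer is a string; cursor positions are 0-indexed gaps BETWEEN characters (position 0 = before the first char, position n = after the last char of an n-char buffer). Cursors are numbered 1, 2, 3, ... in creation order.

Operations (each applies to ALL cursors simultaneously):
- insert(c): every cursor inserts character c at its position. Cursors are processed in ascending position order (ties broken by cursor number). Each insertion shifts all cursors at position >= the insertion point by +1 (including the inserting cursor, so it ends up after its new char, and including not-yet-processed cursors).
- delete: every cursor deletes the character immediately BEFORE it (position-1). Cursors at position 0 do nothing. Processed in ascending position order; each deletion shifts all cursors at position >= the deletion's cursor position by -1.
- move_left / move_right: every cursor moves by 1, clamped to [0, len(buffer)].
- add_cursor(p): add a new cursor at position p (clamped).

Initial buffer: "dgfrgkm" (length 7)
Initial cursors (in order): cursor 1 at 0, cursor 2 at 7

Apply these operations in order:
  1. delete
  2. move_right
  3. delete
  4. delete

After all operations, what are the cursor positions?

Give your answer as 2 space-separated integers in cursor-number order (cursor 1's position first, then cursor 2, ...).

Answer: 0 3

Derivation:
After op 1 (delete): buffer="dgfrgk" (len 6), cursors c1@0 c2@6, authorship ......
After op 2 (move_right): buffer="dgfrgk" (len 6), cursors c1@1 c2@6, authorship ......
After op 3 (delete): buffer="gfrg" (len 4), cursors c1@0 c2@4, authorship ....
After op 4 (delete): buffer="gfr" (len 3), cursors c1@0 c2@3, authorship ...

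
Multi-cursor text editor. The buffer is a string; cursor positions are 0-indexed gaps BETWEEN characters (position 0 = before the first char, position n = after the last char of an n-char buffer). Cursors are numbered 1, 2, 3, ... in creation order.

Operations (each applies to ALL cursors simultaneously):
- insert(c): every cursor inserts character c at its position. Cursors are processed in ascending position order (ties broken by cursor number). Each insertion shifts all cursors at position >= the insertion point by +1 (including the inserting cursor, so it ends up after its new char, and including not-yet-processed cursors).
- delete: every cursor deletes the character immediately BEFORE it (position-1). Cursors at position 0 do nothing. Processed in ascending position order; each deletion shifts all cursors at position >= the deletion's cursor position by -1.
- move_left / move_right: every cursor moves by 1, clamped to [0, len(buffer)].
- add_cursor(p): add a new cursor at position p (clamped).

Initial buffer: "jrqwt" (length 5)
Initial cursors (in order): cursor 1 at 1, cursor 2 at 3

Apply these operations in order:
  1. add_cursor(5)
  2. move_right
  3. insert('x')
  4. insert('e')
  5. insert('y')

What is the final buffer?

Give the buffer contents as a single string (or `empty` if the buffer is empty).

Answer: jrxeyqwxeytxey

Derivation:
After op 1 (add_cursor(5)): buffer="jrqwt" (len 5), cursors c1@1 c2@3 c3@5, authorship .....
After op 2 (move_right): buffer="jrqwt" (len 5), cursors c1@2 c2@4 c3@5, authorship .....
After op 3 (insert('x')): buffer="jrxqwxtx" (len 8), cursors c1@3 c2@6 c3@8, authorship ..1..2.3
After op 4 (insert('e')): buffer="jrxeqwxetxe" (len 11), cursors c1@4 c2@8 c3@11, authorship ..11..22.33
After op 5 (insert('y')): buffer="jrxeyqwxeytxey" (len 14), cursors c1@5 c2@10 c3@14, authorship ..111..222.333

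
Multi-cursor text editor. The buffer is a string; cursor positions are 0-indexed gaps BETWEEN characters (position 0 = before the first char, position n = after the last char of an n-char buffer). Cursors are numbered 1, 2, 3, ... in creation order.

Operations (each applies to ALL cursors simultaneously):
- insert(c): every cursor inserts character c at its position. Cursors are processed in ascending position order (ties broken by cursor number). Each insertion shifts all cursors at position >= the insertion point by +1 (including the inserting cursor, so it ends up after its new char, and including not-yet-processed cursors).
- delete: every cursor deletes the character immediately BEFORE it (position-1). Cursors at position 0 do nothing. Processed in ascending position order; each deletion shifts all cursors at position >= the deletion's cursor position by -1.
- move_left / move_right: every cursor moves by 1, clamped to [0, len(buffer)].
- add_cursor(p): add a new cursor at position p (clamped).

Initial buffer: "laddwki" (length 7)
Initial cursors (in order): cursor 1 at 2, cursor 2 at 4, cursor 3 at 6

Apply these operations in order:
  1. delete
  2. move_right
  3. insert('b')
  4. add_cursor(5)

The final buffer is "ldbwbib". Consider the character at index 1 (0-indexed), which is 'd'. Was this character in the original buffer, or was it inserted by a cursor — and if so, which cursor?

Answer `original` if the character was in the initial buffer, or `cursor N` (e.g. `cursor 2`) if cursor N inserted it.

After op 1 (delete): buffer="ldwi" (len 4), cursors c1@1 c2@2 c3@3, authorship ....
After op 2 (move_right): buffer="ldwi" (len 4), cursors c1@2 c2@3 c3@4, authorship ....
After op 3 (insert('b')): buffer="ldbwbib" (len 7), cursors c1@3 c2@5 c3@7, authorship ..1.2.3
After op 4 (add_cursor(5)): buffer="ldbwbib" (len 7), cursors c1@3 c2@5 c4@5 c3@7, authorship ..1.2.3
Authorship (.=original, N=cursor N): . . 1 . 2 . 3
Index 1: author = original

Answer: original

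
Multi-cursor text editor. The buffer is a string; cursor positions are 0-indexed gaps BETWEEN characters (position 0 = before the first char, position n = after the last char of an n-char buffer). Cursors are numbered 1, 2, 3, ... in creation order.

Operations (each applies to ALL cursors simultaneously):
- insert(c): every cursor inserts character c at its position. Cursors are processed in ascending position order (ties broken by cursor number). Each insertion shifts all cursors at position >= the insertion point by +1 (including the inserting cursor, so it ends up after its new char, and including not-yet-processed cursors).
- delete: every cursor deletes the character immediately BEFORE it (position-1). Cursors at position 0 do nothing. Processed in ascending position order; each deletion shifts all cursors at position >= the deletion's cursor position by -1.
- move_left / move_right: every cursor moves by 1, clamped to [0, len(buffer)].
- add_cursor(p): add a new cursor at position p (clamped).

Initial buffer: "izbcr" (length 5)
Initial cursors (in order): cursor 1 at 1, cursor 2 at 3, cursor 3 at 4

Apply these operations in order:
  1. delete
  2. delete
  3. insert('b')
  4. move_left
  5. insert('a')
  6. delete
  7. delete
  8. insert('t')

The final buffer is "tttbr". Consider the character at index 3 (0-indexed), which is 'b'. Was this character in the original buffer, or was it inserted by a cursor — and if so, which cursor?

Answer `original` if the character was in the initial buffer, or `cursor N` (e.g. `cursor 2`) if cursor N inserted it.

Answer: cursor 3

Derivation:
After op 1 (delete): buffer="zr" (len 2), cursors c1@0 c2@1 c3@1, authorship ..
After op 2 (delete): buffer="r" (len 1), cursors c1@0 c2@0 c3@0, authorship .
After op 3 (insert('b')): buffer="bbbr" (len 4), cursors c1@3 c2@3 c3@3, authorship 123.
After op 4 (move_left): buffer="bbbr" (len 4), cursors c1@2 c2@2 c3@2, authorship 123.
After op 5 (insert('a')): buffer="bbaaabr" (len 7), cursors c1@5 c2@5 c3@5, authorship 121233.
After op 6 (delete): buffer="bbbr" (len 4), cursors c1@2 c2@2 c3@2, authorship 123.
After op 7 (delete): buffer="br" (len 2), cursors c1@0 c2@0 c3@0, authorship 3.
After op 8 (insert('t')): buffer="tttbr" (len 5), cursors c1@3 c2@3 c3@3, authorship 1233.
Authorship (.=original, N=cursor N): 1 2 3 3 .
Index 3: author = 3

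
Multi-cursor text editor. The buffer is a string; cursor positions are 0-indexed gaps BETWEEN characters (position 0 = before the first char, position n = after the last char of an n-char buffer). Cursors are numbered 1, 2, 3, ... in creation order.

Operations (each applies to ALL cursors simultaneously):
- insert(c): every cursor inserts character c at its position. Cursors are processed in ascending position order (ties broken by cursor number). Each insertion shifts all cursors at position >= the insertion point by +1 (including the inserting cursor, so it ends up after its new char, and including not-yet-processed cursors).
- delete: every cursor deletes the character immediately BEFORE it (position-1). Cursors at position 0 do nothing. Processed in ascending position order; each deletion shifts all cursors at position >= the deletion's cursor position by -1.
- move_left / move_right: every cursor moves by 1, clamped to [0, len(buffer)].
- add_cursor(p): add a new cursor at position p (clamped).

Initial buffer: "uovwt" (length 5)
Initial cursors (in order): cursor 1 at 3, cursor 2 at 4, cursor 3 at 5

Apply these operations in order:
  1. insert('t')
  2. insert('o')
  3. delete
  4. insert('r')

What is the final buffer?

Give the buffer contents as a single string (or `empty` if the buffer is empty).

After op 1 (insert('t')): buffer="uovtwttt" (len 8), cursors c1@4 c2@6 c3@8, authorship ...1.2.3
After op 2 (insert('o')): buffer="uovtowtotto" (len 11), cursors c1@5 c2@8 c3@11, authorship ...11.22.33
After op 3 (delete): buffer="uovtwttt" (len 8), cursors c1@4 c2@6 c3@8, authorship ...1.2.3
After op 4 (insert('r')): buffer="uovtrwtrttr" (len 11), cursors c1@5 c2@8 c3@11, authorship ...11.22.33

Answer: uovtrwtrttr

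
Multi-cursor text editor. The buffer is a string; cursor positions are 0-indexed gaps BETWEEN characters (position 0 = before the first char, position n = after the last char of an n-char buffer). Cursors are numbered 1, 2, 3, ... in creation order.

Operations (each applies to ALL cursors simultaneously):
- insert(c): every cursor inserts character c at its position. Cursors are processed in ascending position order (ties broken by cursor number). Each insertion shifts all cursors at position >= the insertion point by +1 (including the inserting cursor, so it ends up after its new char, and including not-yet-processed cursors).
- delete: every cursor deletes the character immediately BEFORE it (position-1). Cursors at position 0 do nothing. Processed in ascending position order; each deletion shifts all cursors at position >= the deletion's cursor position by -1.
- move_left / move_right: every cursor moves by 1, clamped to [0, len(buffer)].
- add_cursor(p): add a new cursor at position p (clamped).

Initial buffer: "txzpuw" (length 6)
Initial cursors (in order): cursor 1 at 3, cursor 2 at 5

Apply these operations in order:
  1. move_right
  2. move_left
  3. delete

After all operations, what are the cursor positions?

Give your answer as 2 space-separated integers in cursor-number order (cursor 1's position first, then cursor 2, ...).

After op 1 (move_right): buffer="txzpuw" (len 6), cursors c1@4 c2@6, authorship ......
After op 2 (move_left): buffer="txzpuw" (len 6), cursors c1@3 c2@5, authorship ......
After op 3 (delete): buffer="txpw" (len 4), cursors c1@2 c2@3, authorship ....

Answer: 2 3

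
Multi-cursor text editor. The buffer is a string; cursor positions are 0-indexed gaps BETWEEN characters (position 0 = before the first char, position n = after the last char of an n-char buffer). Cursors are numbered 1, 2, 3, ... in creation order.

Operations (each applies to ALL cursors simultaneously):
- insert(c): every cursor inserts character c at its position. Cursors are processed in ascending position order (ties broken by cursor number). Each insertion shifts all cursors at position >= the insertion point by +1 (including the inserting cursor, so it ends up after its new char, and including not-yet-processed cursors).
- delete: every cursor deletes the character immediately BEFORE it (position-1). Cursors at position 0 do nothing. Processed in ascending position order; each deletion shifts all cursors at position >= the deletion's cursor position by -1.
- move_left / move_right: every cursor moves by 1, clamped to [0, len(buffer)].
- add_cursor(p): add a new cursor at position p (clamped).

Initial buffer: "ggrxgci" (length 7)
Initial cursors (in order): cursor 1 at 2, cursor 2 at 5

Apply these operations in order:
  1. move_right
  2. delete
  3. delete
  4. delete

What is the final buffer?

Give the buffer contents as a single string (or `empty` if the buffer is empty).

After op 1 (move_right): buffer="ggrxgci" (len 7), cursors c1@3 c2@6, authorship .......
After op 2 (delete): buffer="ggxgi" (len 5), cursors c1@2 c2@4, authorship .....
After op 3 (delete): buffer="gxi" (len 3), cursors c1@1 c2@2, authorship ...
After op 4 (delete): buffer="i" (len 1), cursors c1@0 c2@0, authorship .

Answer: i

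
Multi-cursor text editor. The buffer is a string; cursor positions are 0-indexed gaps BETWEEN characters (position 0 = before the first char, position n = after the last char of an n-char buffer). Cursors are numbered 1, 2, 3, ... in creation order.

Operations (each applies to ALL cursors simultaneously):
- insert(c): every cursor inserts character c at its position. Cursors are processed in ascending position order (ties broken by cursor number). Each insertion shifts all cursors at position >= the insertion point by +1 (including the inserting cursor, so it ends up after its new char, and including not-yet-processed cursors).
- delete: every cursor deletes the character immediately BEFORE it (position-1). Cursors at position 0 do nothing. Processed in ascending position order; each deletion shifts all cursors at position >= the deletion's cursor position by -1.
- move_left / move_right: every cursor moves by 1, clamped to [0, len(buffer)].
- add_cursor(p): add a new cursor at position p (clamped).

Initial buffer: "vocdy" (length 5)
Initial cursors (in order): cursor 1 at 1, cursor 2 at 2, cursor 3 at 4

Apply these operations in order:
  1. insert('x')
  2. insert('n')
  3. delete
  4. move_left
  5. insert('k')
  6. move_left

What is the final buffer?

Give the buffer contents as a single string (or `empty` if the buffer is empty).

Answer: vkxokxcdkxy

Derivation:
After op 1 (insert('x')): buffer="vxoxcdxy" (len 8), cursors c1@2 c2@4 c3@7, authorship .1.2..3.
After op 2 (insert('n')): buffer="vxnoxncdxny" (len 11), cursors c1@3 c2@6 c3@10, authorship .11.22..33.
After op 3 (delete): buffer="vxoxcdxy" (len 8), cursors c1@2 c2@4 c3@7, authorship .1.2..3.
After op 4 (move_left): buffer="vxoxcdxy" (len 8), cursors c1@1 c2@3 c3@6, authorship .1.2..3.
After op 5 (insert('k')): buffer="vkxokxcdkxy" (len 11), cursors c1@2 c2@5 c3@9, authorship .11.22..33.
After op 6 (move_left): buffer="vkxokxcdkxy" (len 11), cursors c1@1 c2@4 c3@8, authorship .11.22..33.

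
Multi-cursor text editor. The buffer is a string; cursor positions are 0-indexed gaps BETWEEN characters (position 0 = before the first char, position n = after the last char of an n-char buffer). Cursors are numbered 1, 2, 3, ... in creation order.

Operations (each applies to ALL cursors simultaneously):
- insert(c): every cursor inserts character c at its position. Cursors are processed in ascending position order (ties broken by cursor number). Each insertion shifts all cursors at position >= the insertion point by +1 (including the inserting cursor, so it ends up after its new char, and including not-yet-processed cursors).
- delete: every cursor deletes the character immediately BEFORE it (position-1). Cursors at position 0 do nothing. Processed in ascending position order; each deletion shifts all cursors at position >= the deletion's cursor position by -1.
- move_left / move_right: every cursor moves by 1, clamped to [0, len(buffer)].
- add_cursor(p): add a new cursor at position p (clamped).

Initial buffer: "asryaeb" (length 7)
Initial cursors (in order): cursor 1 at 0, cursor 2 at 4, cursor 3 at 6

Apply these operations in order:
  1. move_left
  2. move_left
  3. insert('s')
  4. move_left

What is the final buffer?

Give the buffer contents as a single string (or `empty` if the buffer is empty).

Answer: sassrysaeb

Derivation:
After op 1 (move_left): buffer="asryaeb" (len 7), cursors c1@0 c2@3 c3@5, authorship .......
After op 2 (move_left): buffer="asryaeb" (len 7), cursors c1@0 c2@2 c3@4, authorship .......
After op 3 (insert('s')): buffer="sassrysaeb" (len 10), cursors c1@1 c2@4 c3@7, authorship 1..2..3...
After op 4 (move_left): buffer="sassrysaeb" (len 10), cursors c1@0 c2@3 c3@6, authorship 1..2..3...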